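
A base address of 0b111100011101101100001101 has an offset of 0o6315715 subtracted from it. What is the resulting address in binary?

0b110110000011111101000000

0o6315715 = 0b110011001101111001101 in binary.
Subtract column by column in base 2:
  1-1 → 0
  0-0 → 0
  1-1 → 0
  1-1 → 0
  0-0 → 0
  0-0 → 0
  0-1 → 1 (borrow)
  0-1-1 → 0 (borrow)
  1-1-1 → 1 (borrow)
  1-1-1 → 1 (borrow)
  0-0-1 → 1 (borrow)
  1-1-1 → 1 (borrow)
  1-1-1 → 1 (borrow)
  0-0-1 → 1 (borrow)
  1-0-1 → 0
  1-1 → 0
  1-1 → 0
  0-0 → 0
  0-0 → 0
  0-1 → 1 (borrow)
  1-1-1 → 1 (borrow)
  1-0-1 → 0
  1-0 → 1
  1-0 → 1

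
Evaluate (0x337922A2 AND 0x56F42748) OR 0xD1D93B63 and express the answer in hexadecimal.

0xD3F93B63

0x337922A2 AND 0x56F42748 = 0x12702200.
Then OR with 0xD1D93B63.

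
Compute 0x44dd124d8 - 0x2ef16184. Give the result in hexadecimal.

Subtract column by column in base 16:
  8-4 → 4
  d-8 → 5
  4-1 → 3
  2-6 → c (borrow)
  1-1-1 → f (borrow)
  d-f-1 → d (borrow)
  d-e-1 → e (borrow)
  4-2-1 → 1
  4-0 → 4

0x41edfc354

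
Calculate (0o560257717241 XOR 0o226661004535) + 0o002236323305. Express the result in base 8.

0o750675237301

First 0o560257717241 XOR 0o226661004535 = 0o746436713774.
Add column by column in base 8, right to left:
  4+5 = 1 carry 1
  7+0+1 = 0 carry 1
  7+3+1 = 3 carry 1
  3+3+1 = 7
  1+2 = 3
  7+3 = 2 carry 1
  6+6+1 = 5 carry 1
  3+3+1 = 7
  4+2 = 6
  6+2 = 0 carry 1
  4+0+1 = 5
  7+0 = 7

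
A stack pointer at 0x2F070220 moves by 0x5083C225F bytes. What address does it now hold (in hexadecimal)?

0x53743247F

Add column by column in base 16, right to left:
  0+F = F
  2+5 = 7
  2+2 = 4
  0+2 = 2
  7+C = 3 carry 1
  0+3+1 = 4
  F+8 = 7 carry 1
  2+0+1 = 3
  0+5 = 5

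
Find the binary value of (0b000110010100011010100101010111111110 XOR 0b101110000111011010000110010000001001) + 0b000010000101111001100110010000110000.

First 0b000110010100011010100101010111111110 XOR 0b101110000111011010000110010000001001 = 0b101000010011000000100011000111110111.
Add column by column in base 2, right to left:
  1+0 = 1
  1+0 = 1
  1+0 = 1
  0+0 = 0
  1+1 = 0 carry 1
  1+1+1 = 1 carry 1
  1+0+1 = 0 carry 1
  1+0+1 = 0 carry 1
  1+0+1 = 0 carry 1
  0+0+1 = 1
  0+1 = 1
  0+0 = 0
  1+0 = 1
  1+1 = 0 carry 1
  0+1+1 = 0 carry 1
  0+0+1 = 1
  0+0 = 0
  1+1 = 0 carry 1
  0+1+1 = 0 carry 1
  0+0+1 = 1
  0+0 = 0
  0+1 = 1
  0+1 = 1
  0+1 = 1
  1+1 = 0 carry 1
  1+0+1 = 0 carry 1
  0+1+1 = 0 carry 1
  0+0+1 = 1
  1+0 = 1
  0+0 = 0
  0+0 = 0
  0+1 = 1
  0+0 = 0
  1+0 = 1
  0+0 = 0
  1+0 = 1

0b101010011000111010001001011000100111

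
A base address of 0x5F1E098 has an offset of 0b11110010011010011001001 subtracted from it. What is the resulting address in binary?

0b101011110001010101111001111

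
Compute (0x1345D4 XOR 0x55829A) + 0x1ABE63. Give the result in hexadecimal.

0x6185B1

First 0x1345D4 XOR 0x55829A = 0x46C74E.
Add column by column in base 16, right to left:
  E+3 = 1 carry 1
  4+6+1 = B
  7+E = 5 carry 1
  C+B+1 = 8 carry 1
  6+A+1 = 1 carry 1
  4+1+1 = 6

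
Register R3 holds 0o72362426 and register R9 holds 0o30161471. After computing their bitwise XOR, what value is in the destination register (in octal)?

XOR each oct digit independently (no carries):
  7^3=4, 2^0=2, 3^1=2, 6^6=0, 2^1=3, 4^4=0, 2^7=5, 6^1=7

0o42203057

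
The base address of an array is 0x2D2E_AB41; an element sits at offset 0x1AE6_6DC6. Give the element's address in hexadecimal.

0x48151907

Add column by column in base 16, right to left:
  1+6 = 7
  4+C = 0 carry 1
  B+D+1 = 9 carry 1
  A+6+1 = 1 carry 1
  E+6+1 = 5 carry 1
  2+E+1 = 1 carry 1
  D+A+1 = 8 carry 1
  2+1+1 = 4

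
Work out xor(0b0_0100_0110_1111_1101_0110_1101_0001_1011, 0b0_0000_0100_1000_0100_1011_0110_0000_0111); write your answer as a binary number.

0b001000010011110011101101100011100

XOR bit by bit (1 where the bits differ):
  001000110111111010110110100011011
^ 000000100100001001011011000000111
= 001000010011110011101101100011100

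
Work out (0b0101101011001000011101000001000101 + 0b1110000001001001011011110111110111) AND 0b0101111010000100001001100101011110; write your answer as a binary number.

Add column by column in base 2, right to left:
  1+1 = 0 carry 1
  0+1+1 = 0 carry 1
  1+1+1 = 1 carry 1
  0+0+1 = 1
  0+1 = 1
  0+1 = 1
  1+1 = 0 carry 1
  0+1+1 = 0 carry 1
  0+1+1 = 0 carry 1
  0+0+1 = 1
  0+1 = 1
  0+1 = 1
  1+1 = 0 carry 1
  0+1+1 = 0 carry 1
  1+0+1 = 0 carry 1
  1+1+1 = 1 carry 1
  1+1+1 = 1 carry 1
  0+0+1 = 1
  0+1 = 1
  0+0 = 0
  0+0 = 0
  1+1 = 0 carry 1
  0+0+1 = 1
  0+0 = 0
  1+1 = 0 carry 1
  1+0+1 = 0 carry 1
  0+0+1 = 1
  1+0 = 1
  0+0 = 0
  1+0 = 1
  1+0 = 1
  0+1 = 1
  1+1 = 0 carry 1
  0+1+1 = 0 carry 1
  final carry 1
Sum = 0b10011101100010001111000111000111100; now AND with 0b0101111010000100001001100101011110:
  10011101100010001111000111000111100
& 00101111010000100001001100101011110
= 00001101000000000001000100000011100

0b1101000000000001000100000011100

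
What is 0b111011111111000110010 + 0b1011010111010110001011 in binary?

0b10010110111001110111101

Add column by column in base 2, right to left:
  0+1 = 1
  1+1 = 0 carry 1
  0+0+1 = 1
  0+1 = 1
  1+0 = 1
  1+0 = 1
  0+0 = 0
  0+1 = 1
  0+1 = 1
  1+0 = 1
  1+1 = 0 carry 1
  1+0+1 = 0 carry 1
  1+1+1 = 1 carry 1
  1+1+1 = 1 carry 1
  1+1+1 = 1 carry 1
  1+0+1 = 0 carry 1
  1+1+1 = 1 carry 1
  0+0+1 = 1
  1+1 = 0 carry 1
  1+1+1 = 1 carry 1
  1+0+1 = 0 carry 1
  0+1+1 = 0 carry 1
  final carry 1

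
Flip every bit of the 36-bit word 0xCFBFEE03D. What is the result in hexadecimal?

0x304011FC2

Each hex digit d becomes F−d:
  C→3, F→0, B→4, F→0, E→1, E→1, 0→F, 3→C, D→2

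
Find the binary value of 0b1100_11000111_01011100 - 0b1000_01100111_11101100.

0b1000101111101110000

Subtract column by column in base 2:
  0-0 → 0
  0-0 → 0
  1-1 → 0
  1-1 → 0
  1-0 → 1
  0-1 → 1 (borrow)
  1-1-1 → 1 (borrow)
  0-1-1 → 0 (borrow)
  1-1-1 → 1 (borrow)
  1-1-1 → 1 (borrow)
  1-1-1 → 1 (borrow)
  0-0-1 → 1 (borrow)
  0-0-1 → 1 (borrow)
  0-1-1 → 0 (borrow)
  1-1-1 → 1 (borrow)
  1-0-1 → 0
  0-0 → 0
  0-0 → 0
  1-0 → 1
  1-1 → 0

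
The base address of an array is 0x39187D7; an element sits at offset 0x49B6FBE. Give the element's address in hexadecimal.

Add column by column in base 16, right to left:
  7+E = 5 carry 1
  D+B+1 = 9 carry 1
  7+F+1 = 7 carry 1
  8+6+1 = F
  1+B = C
  9+9 = 2 carry 1
  3+4+1 = 8

0x82CF795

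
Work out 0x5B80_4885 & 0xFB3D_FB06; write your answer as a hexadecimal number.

0x5B004804

AND each hex digit independently (no carries):
  5&F=5, B&B=B, 8&3=0, 0&D=0, 4&F=4, 8&B=8, 8&0=0, 5&6=4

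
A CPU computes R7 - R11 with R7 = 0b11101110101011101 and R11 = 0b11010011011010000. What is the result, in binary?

0b11011010001101

Subtract column by column in base 2:
  1-0 → 1
  0-0 → 0
  1-0 → 1
  1-0 → 1
  1-1 → 0
  0-0 → 0
  1-1 → 0
  0-1 → 1 (borrow)
  1-0-1 → 0
  0-1 → 1 (borrow)
  1-1-1 → 1 (borrow)
  1-0-1 → 0
  1-0 → 1
  0-1 → 1 (borrow)
  1-0-1 → 0
  1-1 → 0
  1-1 → 0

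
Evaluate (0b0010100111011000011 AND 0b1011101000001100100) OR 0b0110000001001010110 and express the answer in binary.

0b0010100111011000011 AND 0b1011101000001100100 = 0b0010100000001000000.
Then OR with 0b0110000001001010110.

0b110100001001010110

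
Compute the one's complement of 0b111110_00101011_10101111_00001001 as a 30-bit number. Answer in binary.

Invert each bit: 111110001010111010111100001001 → 000001110101000101000011110110.

0b000001110101000101000011110110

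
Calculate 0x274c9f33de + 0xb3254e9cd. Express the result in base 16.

0x327ef41dab

Add column by column in base 16, right to left:
  e+d = b carry 1
  d+c+1 = a carry 1
  3+9+1 = d
  3+e = 1 carry 1
  f+4+1 = 4 carry 1
  9+5+1 = f
  c+2 = e
  4+3 = 7
  7+b = 2 carry 1
  2+0+1 = 3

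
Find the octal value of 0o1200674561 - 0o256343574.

Subtract column by column in base 8:
  1-4 → 5 (borrow)
  6-7-1 → 6 (borrow)
  5-5-1 → 7 (borrow)
  4-3-1 → 0
  7-4 → 3
  6-3 → 3
  0-6 → 2 (borrow)
  0-5-1 → 2 (borrow)
  2-2-1 → 7 (borrow)
  1-0-1 → 0

0o722330765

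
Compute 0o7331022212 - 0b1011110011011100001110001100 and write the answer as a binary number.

0o7331022212 = 0b111011011001000010010010001010 in binary.
Subtract column by column in base 2:
  0-0 → 0
  1-0 → 1
  0-1 → 1 (borrow)
  1-1-1 → 1 (borrow)
  0-0-1 → 1 (borrow)
  0-0-1 → 1 (borrow)
  0-0-1 → 1 (borrow)
  1-1-1 → 1 (borrow)
  0-1-1 → 0 (borrow)
  0-1-1 → 0 (borrow)
  1-0-1 → 0
  0-0 → 0
  0-0 → 0
  1-0 → 1
  0-1 → 1 (borrow)
  0-1-1 → 0 (borrow)
  0-1-1 → 0 (borrow)
  0-0-1 → 1 (borrow)
  1-1-1 → 1 (borrow)
  0-1-1 → 0 (borrow)
  0-0-1 → 1 (borrow)
  1-0-1 → 0
  1-1 → 0
  0-1 → 1 (borrow)
  1-1-1 → 1 (borrow)
  1-1-1 → 1 (borrow)
  0-0-1 → 1 (borrow)
  1-1-1 → 1 (borrow)
  1-0-1 → 0
  1-0 → 1

0b101111100101100110000011111110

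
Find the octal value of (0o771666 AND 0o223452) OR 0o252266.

0o771666 AND 0o223452 = 0o221442.
Then OR with 0o252266.

0o273666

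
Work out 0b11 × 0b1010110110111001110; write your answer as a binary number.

Multiply each base-2 digit by 3, carrying:
  0×3 = 0 → write 0
  1×3 = 3 → write 1 carry 1
  1×3+1 = 4 → write 0 carry 2
  1×3+2 = 5 → write 1 carry 2
  0×3+2 = 2 → write 0 carry 1
  0×3+1 = 1 → write 1
  1×3 = 3 → write 1 carry 1
  1×3+1 = 4 → write 0 carry 2
  1×3+2 = 5 → write 1 carry 2
  0×3+2 = 2 → write 0 carry 1
  1×3+1 = 4 → write 0 carry 2
  1×3+2 = 5 → write 1 carry 2
  0×3+2 = 2 → write 0 carry 1
  1×3+1 = 4 → write 0 carry 2
  1×3+2 = 5 → write 1 carry 2
  0×3+2 = 2 → write 0 carry 1
  1×3+1 = 4 → write 0 carry 2
  0×3+2 = 2 → write 0 carry 1
  1×3+1 = 4 → write 0 carry 2
  remaining carry: 10

0b100000100100101101010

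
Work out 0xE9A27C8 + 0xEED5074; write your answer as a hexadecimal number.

0x1D87783C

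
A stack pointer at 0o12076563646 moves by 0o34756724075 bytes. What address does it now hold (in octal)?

Add column by column in base 8, right to left:
  6+5 = 3 carry 1
  4+7+1 = 4 carry 1
  6+0+1 = 7
  3+4 = 7
  6+2 = 0 carry 1
  5+7+1 = 5 carry 1
  6+6+1 = 5 carry 1
  7+5+1 = 5 carry 1
  0+7+1 = 0 carry 1
  2+4+1 = 7
  1+3 = 4

0o47055507743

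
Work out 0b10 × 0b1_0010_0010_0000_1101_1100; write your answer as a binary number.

0b1001000100000110111000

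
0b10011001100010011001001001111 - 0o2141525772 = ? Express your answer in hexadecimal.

0x1aa8655

0b10011001100010011001001001111 = 0x1331324f in hexadecimal.
0o2141525772 = 0x1186abfa in hexadecimal.
Subtract column by column in base 16:
  f-a → 5
  4-f → 5 (borrow)
  2-b-1 → 6 (borrow)
  3-a-1 → 8 (borrow)
  1-6-1 → a (borrow)
  3-8-1 → a (borrow)
  3-1-1 → 1
  1-1 → 0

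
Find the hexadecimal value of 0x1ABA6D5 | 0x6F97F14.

0x7FBFFD5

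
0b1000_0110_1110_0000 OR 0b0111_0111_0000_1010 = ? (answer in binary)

0b1111011111101010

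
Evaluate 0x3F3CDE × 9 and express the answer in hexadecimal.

0x23923CE

Multiply each base-16 digit by 9, carrying:
  E×9 = 126 → write E carry 7
  D×9+7 = 124 → write C carry 7
  C×9+7 = 115 → write 3 carry 7
  3×9+7 = 34 → write 2 carry 2
  F×9+2 = 137 → write 9 carry 8
  3×9+8 = 35 → write 3 carry 2
  remaining carry: 2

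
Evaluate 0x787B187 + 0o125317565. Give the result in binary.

0b1000110111010101000011111100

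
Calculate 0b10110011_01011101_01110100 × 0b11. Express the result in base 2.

0b10000110100001100001011100

Multiply each base-2 digit by 3, carrying:
  0×3 = 0 → write 0
  0×3 = 0 → write 0
  1×3 = 3 → write 1 carry 1
  0×3+1 = 1 → write 1
  1×3 = 3 → write 1 carry 1
  1×3+1 = 4 → write 0 carry 2
  1×3+2 = 5 → write 1 carry 2
  0×3+2 = 2 → write 0 carry 1
  1×3+1 = 4 → write 0 carry 2
  0×3+2 = 2 → write 0 carry 1
  1×3+1 = 4 → write 0 carry 2
  1×3+2 = 5 → write 1 carry 2
  1×3+2 = 5 → write 1 carry 2
  0×3+2 = 2 → write 0 carry 1
  1×3+1 = 4 → write 0 carry 2
  0×3+2 = 2 → write 0 carry 1
  1×3+1 = 4 → write 0 carry 2
  1×3+2 = 5 → write 1 carry 2
  0×3+2 = 2 → write 0 carry 1
  0×3+1 = 1 → write 1
  1×3 = 3 → write 1 carry 1
  1×3+1 = 4 → write 0 carry 2
  0×3+2 = 2 → write 0 carry 1
  1×3+1 = 4 → write 0 carry 2
  remaining carry: 10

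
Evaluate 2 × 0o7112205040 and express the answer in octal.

0o16224412100

Multiply each base-8 digit by 2, carrying:
  0×2 = 0 → write 0
  4×2 = 8 → write 0 carry 1
  0×2+1 = 1 → write 1
  5×2 = 10 → write 2 carry 1
  0×2+1 = 1 → write 1
  2×2 = 4 → write 4
  2×2 = 4 → write 4
  1×2 = 2 → write 2
  1×2 = 2 → write 2
  7×2 = 14 → write 6 carry 1
  remaining carry: 1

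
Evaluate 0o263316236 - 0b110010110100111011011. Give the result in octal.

0b110010110100111011011 = 0o6264733 in octal.
Subtract column by column in base 8:
  6-3 → 3
  3-3 → 0
  2-7 → 3 (borrow)
  6-4-1 → 1
  1-6 → 3 (borrow)
  3-2-1 → 0
  3-6 → 5 (borrow)
  6-0-1 → 5
  2-0 → 2

0o255031303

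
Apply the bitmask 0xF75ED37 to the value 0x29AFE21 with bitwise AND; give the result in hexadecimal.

0x210EC21

AND each hex digit independently (no carries):
  2&F=2, 9&7=1, A&5=0, F&E=E, E&D=C, 2&3=2, 1&7=1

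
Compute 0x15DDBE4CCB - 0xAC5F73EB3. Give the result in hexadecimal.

0xB17C70E18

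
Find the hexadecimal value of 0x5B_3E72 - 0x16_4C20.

0x44F252

Subtract column by column in base 16:
  2-0 → 2
  7-2 → 5
  E-C → 2
  3-4 → F (borrow)
  B-6-1 → 4
  5-1 → 4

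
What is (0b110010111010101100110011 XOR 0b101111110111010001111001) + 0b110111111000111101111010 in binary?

0b1010101000110111011000100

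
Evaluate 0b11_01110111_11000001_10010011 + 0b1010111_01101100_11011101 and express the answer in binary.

Add column by column in base 2, right to left:
  1+1 = 0 carry 1
  1+0+1 = 0 carry 1
  0+1+1 = 0 carry 1
  0+1+1 = 0 carry 1
  1+1+1 = 1 carry 1
  0+0+1 = 1
  0+1 = 1
  1+1 = 0 carry 1
  1+0+1 = 0 carry 1
  0+0+1 = 1
  0+1 = 1
  0+1 = 1
  0+0 = 0
  0+1 = 1
  1+1 = 0 carry 1
  1+0+1 = 0 carry 1
  1+1+1 = 1 carry 1
  1+1+1 = 1 carry 1
  1+1+1 = 1 carry 1
  0+0+1 = 1
  1+1 = 0 carry 1
  1+0+1 = 0 carry 1
  1+1+1 = 1 carry 1
  0+0+1 = 1
  1+0 = 1
  1+0 = 1

0b11110011110010111001110000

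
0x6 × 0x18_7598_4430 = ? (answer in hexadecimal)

0x92C1919920

Multiply each base-16 digit by 6, carrying:
  0×6 = 0 → write 0
  3×6 = 18 → write 2 carry 1
  4×6+1 = 25 → write 9 carry 1
  4×6+1 = 25 → write 9 carry 1
  8×6+1 = 49 → write 1 carry 3
  9×6+3 = 57 → write 9 carry 3
  5×6+3 = 33 → write 1 carry 2
  7×6+2 = 44 → write C carry 2
  8×6+2 = 50 → write 2 carry 3
  1×6+3 = 9 → write 9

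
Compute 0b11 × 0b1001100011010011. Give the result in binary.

0b11100101001111001

Multiply each base-2 digit by 3, carrying:
  1×3 = 3 → write 1 carry 1
  1×3+1 = 4 → write 0 carry 2
  0×3+2 = 2 → write 0 carry 1
  0×3+1 = 1 → write 1
  1×3 = 3 → write 1 carry 1
  0×3+1 = 1 → write 1
  1×3 = 3 → write 1 carry 1
  1×3+1 = 4 → write 0 carry 2
  0×3+2 = 2 → write 0 carry 1
  0×3+1 = 1 → write 1
  0×3 = 0 → write 0
  1×3 = 3 → write 1 carry 1
  1×3+1 = 4 → write 0 carry 2
  0×3+2 = 2 → write 0 carry 1
  0×3+1 = 1 → write 1
  1×3 = 3 → write 1 carry 1
  remaining carry: 1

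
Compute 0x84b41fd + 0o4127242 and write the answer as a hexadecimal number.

0x85bf09f

0o4127242 = 0x10aea2 in hexadecimal.
Add column by column in base 16, right to left:
  d+2 = f
  f+a = 9 carry 1
  1+e+1 = 0 carry 1
  4+a+1 = f
  b+0 = b
  4+1 = 5
  8+0 = 8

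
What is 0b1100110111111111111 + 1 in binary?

0b1100111000000000000

The trailing 12 digits are 1 (max in base 2), so adding 1 cascades: they roll to 0 and the next digit up increments.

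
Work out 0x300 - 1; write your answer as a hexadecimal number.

0x2FF

The trailing 2 digits are 0, so subtracting 1 borrows through: they become F and the next digit up decrements.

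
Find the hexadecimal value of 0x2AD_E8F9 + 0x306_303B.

0x5B41934

Add column by column in base 16, right to left:
  9+B = 4 carry 1
  F+3+1 = 3 carry 1
  8+0+1 = 9
  E+3 = 1 carry 1
  D+6+1 = 4 carry 1
  A+0+1 = B
  2+3 = 5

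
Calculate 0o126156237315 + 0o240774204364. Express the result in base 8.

0o367152443701

Add column by column in base 8, right to left:
  5+4 = 1 carry 1
  1+6+1 = 0 carry 1
  3+3+1 = 7
  7+4 = 3 carry 1
  3+0+1 = 4
  2+2 = 4
  6+4 = 2 carry 1
  5+7+1 = 5 carry 1
  1+7+1 = 1 carry 1
  6+0+1 = 7
  2+4 = 6
  1+2 = 3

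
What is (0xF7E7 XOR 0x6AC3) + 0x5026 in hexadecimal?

First 0xF7E7 XOR 0x6AC3 = 0x9D24.
Add column by column in base 16, right to left:
  4+6 = A
  2+2 = 4
  D+0 = D
  9+5 = E

0xED4A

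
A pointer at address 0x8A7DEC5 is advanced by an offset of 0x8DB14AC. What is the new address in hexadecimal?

Add column by column in base 16, right to left:
  5+C = 1 carry 1
  C+A+1 = 7 carry 1
  E+4+1 = 3 carry 1
  D+1+1 = F
  7+B = 2 carry 1
  A+D+1 = 8 carry 1
  8+8+1 = 1 carry 1
  final carry 1

0x1182F371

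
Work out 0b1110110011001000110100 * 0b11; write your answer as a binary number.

0b101100011001011010011100

Multiply each base-2 digit by 3, carrying:
  0×3 = 0 → write 0
  0×3 = 0 → write 0
  1×3 = 3 → write 1 carry 1
  0×3+1 = 1 → write 1
  1×3 = 3 → write 1 carry 1
  1×3+1 = 4 → write 0 carry 2
  0×3+2 = 2 → write 0 carry 1
  0×3+1 = 1 → write 1
  0×3 = 0 → write 0
  1×3 = 3 → write 1 carry 1
  0×3+1 = 1 → write 1
  0×3 = 0 → write 0
  1×3 = 3 → write 1 carry 1
  1×3+1 = 4 → write 0 carry 2
  0×3+2 = 2 → write 0 carry 1
  0×3+1 = 1 → write 1
  1×3 = 3 → write 1 carry 1
  1×3+1 = 4 → write 0 carry 2
  0×3+2 = 2 → write 0 carry 1
  1×3+1 = 4 → write 0 carry 2
  1×3+2 = 5 → write 1 carry 2
  1×3+2 = 5 → write 1 carry 2
  remaining carry: 10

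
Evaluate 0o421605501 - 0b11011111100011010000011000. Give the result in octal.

0o62153451

0b11011111100011010000011000 = 0o337432030 in octal.
Subtract column by column in base 8:
  1-0 → 1
  0-3 → 5 (borrow)
  5-0-1 → 4
  5-2 → 3
  0-3 → 5 (borrow)
  6-4-1 → 1
  1-7 → 2 (borrow)
  2-3-1 → 6 (borrow)
  4-3-1 → 0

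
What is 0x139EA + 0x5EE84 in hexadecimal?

0x7286E

Add column by column in base 16, right to left:
  A+4 = E
  E+8 = 6 carry 1
  9+E+1 = 8 carry 1
  3+E+1 = 2 carry 1
  1+5+1 = 7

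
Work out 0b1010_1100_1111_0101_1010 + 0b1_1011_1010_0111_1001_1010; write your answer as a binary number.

0b1001100111011011110100

Add column by column in base 2, right to left:
  0+0 = 0
  1+1 = 0 carry 1
  0+0+1 = 1
  1+1 = 0 carry 1
  1+1+1 = 1 carry 1
  0+0+1 = 1
  1+0 = 1
  0+1 = 1
  1+1 = 0 carry 1
  1+1+1 = 1 carry 1
  1+1+1 = 1 carry 1
  1+0+1 = 0 carry 1
  0+0+1 = 1
  0+1 = 1
  1+0 = 1
  1+1 = 0 carry 1
  0+1+1 = 0 carry 1
  1+1+1 = 1 carry 1
  0+0+1 = 1
  1+1 = 0 carry 1
  0+1+1 = 0 carry 1
  final carry 1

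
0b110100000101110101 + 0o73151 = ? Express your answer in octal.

0b110100000101110101 = 0o640565 in octal.
Add column by column in base 8, right to left:
  5+1 = 6
  6+5 = 3 carry 1
  5+1+1 = 7
  0+3 = 3
  4+7 = 3 carry 1
  6+0+1 = 7

0o733736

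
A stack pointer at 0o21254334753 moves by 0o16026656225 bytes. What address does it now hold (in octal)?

0o37303213200

Add column by column in base 8, right to left:
  3+5 = 0 carry 1
  5+2+1 = 0 carry 1
  7+2+1 = 2 carry 1
  4+6+1 = 3 carry 1
  3+5+1 = 1 carry 1
  3+6+1 = 2 carry 1
  4+6+1 = 3 carry 1
  5+2+1 = 0 carry 1
  2+0+1 = 3
  1+6 = 7
  2+1 = 3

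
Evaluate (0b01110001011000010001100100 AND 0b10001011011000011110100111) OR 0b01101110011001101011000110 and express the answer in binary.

0b01110001011000010001100100 AND 0b10001011011000011110100111 = 0b00000001011000010000100100.
Then OR with 0b01101110011001101011000110.

0b1101111011001111011100110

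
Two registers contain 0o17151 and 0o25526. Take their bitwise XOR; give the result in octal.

XOR each oct digit independently (no carries):
  1^2=3, 7^5=2, 1^5=4, 5^2=7, 1^6=7

0o32477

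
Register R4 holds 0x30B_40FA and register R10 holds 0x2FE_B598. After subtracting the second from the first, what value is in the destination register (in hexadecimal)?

Subtract column by column in base 16:
  A-8 → 2
  F-9 → 6
  0-5 → B (borrow)
  4-B-1 → 8 (borrow)
  B-E-1 → C (borrow)
  0-F-1 → 0 (borrow)
  3-2-1 → 0

0xC8B62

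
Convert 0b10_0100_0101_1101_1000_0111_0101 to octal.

Group the bits in threes: 010 010 001 011 101 100 001 110 101 → 221354165.

0o221354165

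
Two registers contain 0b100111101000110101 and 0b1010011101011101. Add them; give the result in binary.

0b110010000110010010

Add column by column in base 2, right to left:
  1+1 = 0 carry 1
  0+0+1 = 1
  1+1 = 0 carry 1
  0+1+1 = 0 carry 1
  1+1+1 = 1 carry 1
  1+0+1 = 0 carry 1
  0+1+1 = 0 carry 1
  0+0+1 = 1
  0+1 = 1
  1+1 = 0 carry 1
  0+1+1 = 0 carry 1
  1+0+1 = 0 carry 1
  1+0+1 = 0 carry 1
  1+1+1 = 1 carry 1
  1+0+1 = 0 carry 1
  0+1+1 = 0 carry 1
  0+0+1 = 1
  1+0 = 1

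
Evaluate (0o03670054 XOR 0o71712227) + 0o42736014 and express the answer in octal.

First 0o03670054 XOR 0o71712227 = 0o72162273.
Add column by column in base 8, right to left:
  3+4 = 7
  7+1 = 0 carry 1
  2+0+1 = 3
  2+6 = 0 carry 1
  6+3+1 = 2 carry 1
  1+7+1 = 1 carry 1
  2+2+1 = 5
  7+4 = 3 carry 1
  final carry 1

0o135120307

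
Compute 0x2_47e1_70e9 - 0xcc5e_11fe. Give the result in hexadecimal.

0x17b835eeb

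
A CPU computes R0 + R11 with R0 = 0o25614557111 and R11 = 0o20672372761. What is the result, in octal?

0o46507152072

Add column by column in base 8, right to left:
  1+1 = 2
  1+6 = 7
  1+7 = 0 carry 1
  7+2+1 = 2 carry 1
  5+7+1 = 5 carry 1
  5+3+1 = 1 carry 1
  4+2+1 = 7
  1+7 = 0 carry 1
  6+6+1 = 5 carry 1
  5+0+1 = 6
  2+2 = 4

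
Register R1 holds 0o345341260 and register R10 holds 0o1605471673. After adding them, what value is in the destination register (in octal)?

0o2153033153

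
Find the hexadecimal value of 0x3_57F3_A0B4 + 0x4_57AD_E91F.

Add column by column in base 16, right to left:
  4+F = 3 carry 1
  B+1+1 = D
  0+9 = 9
  A+E = 8 carry 1
  3+D+1 = 1 carry 1
  F+A+1 = A carry 1
  7+7+1 = F
  5+5 = A
  3+4 = 7

0x7AFA189D3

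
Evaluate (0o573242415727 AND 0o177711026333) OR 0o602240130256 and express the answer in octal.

0o573242415727 AND 0o177711026333 = 0o173200004323.
Then OR with 0o602240130256.

0o773240134377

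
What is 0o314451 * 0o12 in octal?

Multiply each base-8 digit by 10, carrying:
  1×10 = 10 → write 2 carry 1
  5×10+1 = 51 → write 3 carry 6
  4×10+6 = 46 → write 6 carry 5
  4×10+5 = 45 → write 5 carry 5
  1×10+5 = 15 → write 7 carry 1
  3×10+1 = 31 → write 7 carry 3
  remaining carry: 3

0o3775632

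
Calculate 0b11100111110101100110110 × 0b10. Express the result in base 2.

0b111001111101011001101100

Multiply each base-2 digit by 2, carrying:
  0×2 = 0 → write 0
  1×2 = 2 → write 0 carry 1
  1×2+1 = 3 → write 1 carry 1
  0×2+1 = 1 → write 1
  1×2 = 2 → write 0 carry 1
  1×2+1 = 3 → write 1 carry 1
  0×2+1 = 1 → write 1
  0×2 = 0 → write 0
  1×2 = 2 → write 0 carry 1
  1×2+1 = 3 → write 1 carry 1
  0×2+1 = 1 → write 1
  1×2 = 2 → write 0 carry 1
  0×2+1 = 1 → write 1
  1×2 = 2 → write 0 carry 1
  1×2+1 = 3 → write 1 carry 1
  1×2+1 = 3 → write 1 carry 1
  1×2+1 = 3 → write 1 carry 1
  1×2+1 = 3 → write 1 carry 1
  0×2+1 = 1 → write 1
  0×2 = 0 → write 0
  1×2 = 2 → write 0 carry 1
  1×2+1 = 3 → write 1 carry 1
  1×2+1 = 3 → write 1 carry 1
  remaining carry: 1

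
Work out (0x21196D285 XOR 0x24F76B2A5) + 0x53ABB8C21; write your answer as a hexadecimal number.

0x5999BEC41

First 0x21196D285 XOR 0x24F76B2A5 = 0x05EE06020.
Add column by column in base 16, right to left:
  0+1 = 1
  2+2 = 4
  0+C = C
  6+8 = E
  0+B = B
  E+B = 9 carry 1
  E+A+1 = 9 carry 1
  5+3+1 = 9
  0+5 = 5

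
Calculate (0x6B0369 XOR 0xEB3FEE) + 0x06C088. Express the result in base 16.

0x86FD0F

First 0x6B0369 XOR 0xEB3FEE = 0x803C87.
Add column by column in base 16, right to left:
  7+8 = F
  8+8 = 0 carry 1
  C+0+1 = D
  3+C = F
  0+6 = 6
  8+0 = 8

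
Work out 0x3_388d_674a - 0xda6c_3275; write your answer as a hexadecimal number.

Subtract column by column in base 16:
  a-5 → 5
  4-7 → d (borrow)
  7-2-1 → 4
  6-3 → 3
  d-c → 1
  8-6 → 2
  8-a → e (borrow)
  3-d-1 → 5 (borrow)
  3-0-1 → 2

0x25e2134d5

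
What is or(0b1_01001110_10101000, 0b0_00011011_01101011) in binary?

0b10101111111101011

OR bit by bit (1 where either bit is 1):
  10100111010101000
| 00001101101101011
= 10101111111101011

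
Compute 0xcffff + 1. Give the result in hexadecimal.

0xd0000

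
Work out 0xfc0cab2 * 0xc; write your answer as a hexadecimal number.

0xbd098058

Multiply each base-16 digit by 12, carrying:
  2×12 = 24 → write 8 carry 1
  b×12+1 = 133 → write 5 carry 8
  a×12+8 = 128 → write 0 carry 8
  c×12+8 = 152 → write 8 carry 9
  0×12+9 = 9 → write 9
  c×12 = 144 → write 0 carry 9
  f×12+9 = 189 → write d carry 11
  remaining carry: b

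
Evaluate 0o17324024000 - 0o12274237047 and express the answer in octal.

0o5027564731

Subtract column by column in base 8:
  0-7 → 1 (borrow)
  0-4-1 → 3 (borrow)
  0-0-1 → 7 (borrow)
  4-7-1 → 4 (borrow)
  2-3-1 → 6 (borrow)
  0-2-1 → 5 (borrow)
  4-4-1 → 7 (borrow)
  2-7-1 → 2 (borrow)
  3-2-1 → 0
  7-2 → 5
  1-1 → 0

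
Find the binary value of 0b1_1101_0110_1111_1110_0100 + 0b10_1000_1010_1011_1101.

0b111111111101010100001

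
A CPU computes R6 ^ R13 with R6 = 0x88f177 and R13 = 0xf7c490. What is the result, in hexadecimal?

XOR each hex digit independently (no carries):
  8^f=7, 8^7=f, f^c=3, 1^4=5, 7^9=e, 7^0=7

0x7f35e7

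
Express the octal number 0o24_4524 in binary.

0b10100100101010100

Each octal digit is 3 bits: 2=010 4=100 4=100 5=101 2=010 4=100.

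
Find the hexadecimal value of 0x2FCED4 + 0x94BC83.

0xC48B57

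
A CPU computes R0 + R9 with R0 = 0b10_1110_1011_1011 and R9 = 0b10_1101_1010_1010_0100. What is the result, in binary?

0b110000100101011111

Add column by column in base 2, right to left:
  1+0 = 1
  1+0 = 1
  0+1 = 1
  1+0 = 1
  1+0 = 1
  1+1 = 0 carry 1
  0+0+1 = 1
  1+1 = 0 carry 1
  0+0+1 = 1
  1+1 = 0 carry 1
  1+0+1 = 0 carry 1
  1+1+1 = 1 carry 1
  0+1+1 = 0 carry 1
  1+0+1 = 0 carry 1
  0+1+1 = 0 carry 1
  0+1+1 = 0 carry 1
  0+0+1 = 1
  0+1 = 1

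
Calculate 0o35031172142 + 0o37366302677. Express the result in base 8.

Add column by column in base 8, right to left:
  2+7 = 1 carry 1
  4+7+1 = 4 carry 1
  1+6+1 = 0 carry 1
  2+2+1 = 5
  7+0 = 7
  1+3 = 4
  1+6 = 7
  3+6 = 1 carry 1
  0+3+1 = 4
  5+7 = 4 carry 1
  3+3+1 = 7

0o74417475041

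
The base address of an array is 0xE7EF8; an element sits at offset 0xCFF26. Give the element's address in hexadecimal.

0x1B7E1E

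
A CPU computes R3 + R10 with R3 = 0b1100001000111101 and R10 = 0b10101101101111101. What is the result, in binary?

Add column by column in base 2, right to left:
  1+1 = 0 carry 1
  0+0+1 = 1
  1+1 = 0 carry 1
  1+1+1 = 1 carry 1
  1+1+1 = 1 carry 1
  1+1+1 = 1 carry 1
  0+1+1 = 0 carry 1
  0+0+1 = 1
  0+1 = 1
  1+1 = 0 carry 1
  0+0+1 = 1
  0+1 = 1
  0+1 = 1
  0+0 = 0
  1+1 = 0 carry 1
  1+0+1 = 0 carry 1
  0+1+1 = 0 carry 1
  final carry 1

0b100001110110111010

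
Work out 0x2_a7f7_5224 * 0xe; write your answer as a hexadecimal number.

0x252f867df8

Multiply each base-16 digit by 14, carrying:
  4×14 = 56 → write 8 carry 3
  2×14+3 = 31 → write f carry 1
  2×14+1 = 29 → write d carry 1
  5×14+1 = 71 → write 7 carry 4
  7×14+4 = 102 → write 6 carry 6
  f×14+6 = 216 → write 8 carry 13
  7×14+13 = 111 → write f carry 6
  a×14+6 = 146 → write 2 carry 9
  2×14+9 = 37 → write 5 carry 2
  remaining carry: 2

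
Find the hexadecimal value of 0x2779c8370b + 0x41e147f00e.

Add column by column in base 16, right to left:
  b+e = 9 carry 1
  0+0+1 = 1
  7+0 = 7
  3+f = 2 carry 1
  8+7+1 = 0 carry 1
  c+4+1 = 1 carry 1
  9+1+1 = b
  7+e = 5 carry 1
  7+1+1 = 9
  2+4 = 6

0x695b102719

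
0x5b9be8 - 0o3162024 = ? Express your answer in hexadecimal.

0o3162024 = 0xce414 in hexadecimal.
Subtract column by column in base 16:
  8-4 → 4
  e-1 → d
  b-4 → 7
  9-e → b (borrow)
  b-c-1 → e (borrow)
  5-0-1 → 4

0x4eb7d4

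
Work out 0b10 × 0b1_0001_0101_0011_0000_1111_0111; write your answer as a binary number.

0b10001010100110000111101110

Multiply each base-2 digit by 2, carrying:
  1×2 = 2 → write 0 carry 1
  1×2+1 = 3 → write 1 carry 1
  1×2+1 = 3 → write 1 carry 1
  0×2+1 = 1 → write 1
  1×2 = 2 → write 0 carry 1
  1×2+1 = 3 → write 1 carry 1
  1×2+1 = 3 → write 1 carry 1
  1×2+1 = 3 → write 1 carry 1
  0×2+1 = 1 → write 1
  0×2 = 0 → write 0
  0×2 = 0 → write 0
  0×2 = 0 → write 0
  1×2 = 2 → write 0 carry 1
  1×2+1 = 3 → write 1 carry 1
  0×2+1 = 1 → write 1
  0×2 = 0 → write 0
  1×2 = 2 → write 0 carry 1
  0×2+1 = 1 → write 1
  1×2 = 2 → write 0 carry 1
  0×2+1 = 1 → write 1
  1×2 = 2 → write 0 carry 1
  0×2+1 = 1 → write 1
  0×2 = 0 → write 0
  0×2 = 0 → write 0
  1×2 = 2 → write 0 carry 1
  remaining carry: 1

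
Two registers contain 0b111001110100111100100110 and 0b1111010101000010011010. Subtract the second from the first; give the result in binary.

0b101010011111111010001100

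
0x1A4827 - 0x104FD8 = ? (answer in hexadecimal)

Subtract column by column in base 16:
  7-8 → F (borrow)
  2-D-1 → 4 (borrow)
  8-F-1 → 8 (borrow)
  4-4-1 → F (borrow)
  A-0-1 → 9
  1-1 → 0

0x9F84F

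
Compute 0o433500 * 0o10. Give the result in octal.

Multiply each base-8 digit by 8, carrying:
  0×8 = 0 → write 0
  0×8 = 0 → write 0
  5×8 = 40 → write 0 carry 5
  3×8+5 = 29 → write 5 carry 3
  3×8+3 = 27 → write 3 carry 3
  4×8+3 = 35 → write 3 carry 4
  remaining carry: 4

0o4335000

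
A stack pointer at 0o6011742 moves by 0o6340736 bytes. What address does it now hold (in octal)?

0o14352700

Add column by column in base 8, right to left:
  2+6 = 0 carry 1
  4+3+1 = 0 carry 1
  7+7+1 = 7 carry 1
  1+0+1 = 2
  1+4 = 5
  0+3 = 3
  6+6 = 4 carry 1
  final carry 1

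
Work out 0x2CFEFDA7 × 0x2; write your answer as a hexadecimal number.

Multiply each base-16 digit by 2, carrying:
  7×2 = 14 → write E
  A×2 = 20 → write 4 carry 1
  D×2+1 = 27 → write B carry 1
  F×2+1 = 31 → write F carry 1
  E×2+1 = 29 → write D carry 1
  F×2+1 = 31 → write F carry 1
  C×2+1 = 25 → write 9 carry 1
  2×2+1 = 5 → write 5

0x59FDFB4E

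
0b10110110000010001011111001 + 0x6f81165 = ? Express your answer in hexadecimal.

0b10110110000010001011111001 = 0x2d822f9 in hexadecimal.
Add column by column in base 16, right to left:
  9+5 = e
  f+6 = 5 carry 1
  2+1+1 = 4
  2+1 = 3
  8+8 = 0 carry 1
  d+f+1 = d carry 1
  2+6+1 = 9

0x9d0345e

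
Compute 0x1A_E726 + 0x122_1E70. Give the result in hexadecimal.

0x13D0596

Add column by column in base 16, right to left:
  6+0 = 6
  2+7 = 9
  7+E = 5 carry 1
  E+1+1 = 0 carry 1
  A+2+1 = D
  1+2 = 3
  0+1 = 1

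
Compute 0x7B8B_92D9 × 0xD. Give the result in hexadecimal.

Multiply each base-16 digit by 13, carrying:
  9×13 = 117 → write 5 carry 7
  D×13+7 = 176 → write 0 carry 11
  2×13+11 = 37 → write 5 carry 2
  9×13+2 = 119 → write 7 carry 7
  B×13+7 = 150 → write 6 carry 9
  8×13+9 = 113 → write 1 carry 7
  B×13+7 = 150 → write 6 carry 9
  7×13+9 = 100 → write 4 carry 6
  remaining carry: 6

0x646167505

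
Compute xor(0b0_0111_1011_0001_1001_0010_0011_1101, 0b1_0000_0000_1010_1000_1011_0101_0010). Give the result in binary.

0b10111101110110001100101101111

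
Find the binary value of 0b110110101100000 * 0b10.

Multiply each base-2 digit by 2, carrying:
  0×2 = 0 → write 0
  0×2 = 0 → write 0
  0×2 = 0 → write 0
  0×2 = 0 → write 0
  0×2 = 0 → write 0
  1×2 = 2 → write 0 carry 1
  1×2+1 = 3 → write 1 carry 1
  0×2+1 = 1 → write 1
  1×2 = 2 → write 0 carry 1
  0×2+1 = 1 → write 1
  1×2 = 2 → write 0 carry 1
  1×2+1 = 3 → write 1 carry 1
  0×2+1 = 1 → write 1
  1×2 = 2 → write 0 carry 1
  1×2+1 = 3 → write 1 carry 1
  remaining carry: 1

0b1101101011000000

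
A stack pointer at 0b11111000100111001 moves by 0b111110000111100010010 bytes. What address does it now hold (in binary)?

0b1000010000000001001011

Add column by column in base 2, right to left:
  1+0 = 1
  0+1 = 1
  0+0 = 0
  1+0 = 1
  1+1 = 0 carry 1
  1+0+1 = 0 carry 1
  0+0+1 = 1
  0+0 = 0
  1+1 = 0 carry 1
  0+1+1 = 0 carry 1
  0+1+1 = 0 carry 1
  0+1+1 = 0 carry 1
  1+0+1 = 0 carry 1
  1+0+1 = 0 carry 1
  1+0+1 = 0 carry 1
  1+0+1 = 0 carry 1
  1+1+1 = 1 carry 1
  0+1+1 = 0 carry 1
  0+1+1 = 0 carry 1
  0+1+1 = 0 carry 1
  0+1+1 = 0 carry 1
  final carry 1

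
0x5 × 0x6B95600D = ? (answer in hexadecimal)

0x219EAE041

Multiply each base-16 digit by 5, carrying:
  D×5 = 65 → write 1 carry 4
  0×5+4 = 4 → write 4
  0×5 = 0 → write 0
  6×5 = 30 → write E carry 1
  5×5+1 = 26 → write A carry 1
  9×5+1 = 46 → write E carry 2
  B×5+2 = 57 → write 9 carry 3
  6×5+3 = 33 → write 1 carry 2
  remaining carry: 2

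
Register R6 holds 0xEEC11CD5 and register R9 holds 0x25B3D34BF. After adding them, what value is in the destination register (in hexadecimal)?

Add column by column in base 16, right to left:
  5+F = 4 carry 1
  D+B+1 = 9 carry 1
  C+4+1 = 1 carry 1
  1+3+1 = 5
  1+D = E
  C+3 = F
  E+B = 9 carry 1
  E+5+1 = 4 carry 1
  0+2+1 = 3

0x349FE5194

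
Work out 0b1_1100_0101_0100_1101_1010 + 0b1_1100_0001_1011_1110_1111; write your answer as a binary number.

Add column by column in base 2, right to left:
  0+1 = 1
  1+1 = 0 carry 1
  0+1+1 = 0 carry 1
  1+1+1 = 1 carry 1
  1+0+1 = 0 carry 1
  0+1+1 = 0 carry 1
  1+1+1 = 1 carry 1
  1+1+1 = 1 carry 1
  0+1+1 = 0 carry 1
  0+1+1 = 0 carry 1
  1+0+1 = 0 carry 1
  0+1+1 = 0 carry 1
  1+1+1 = 1 carry 1
  0+0+1 = 1
  1+0 = 1
  0+0 = 0
  0+0 = 0
  0+0 = 0
  1+1 = 0 carry 1
  1+1+1 = 1 carry 1
  1+1+1 = 1 carry 1
  final carry 1

0b1110000111000011001001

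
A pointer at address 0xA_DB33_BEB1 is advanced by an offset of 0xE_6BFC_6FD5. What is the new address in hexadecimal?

0x1947302E86

Add column by column in base 16, right to left:
  1+5 = 6
  B+D = 8 carry 1
  E+F+1 = E carry 1
  B+6+1 = 2 carry 1
  3+C+1 = 0 carry 1
  3+F+1 = 3 carry 1
  B+B+1 = 7 carry 1
  D+6+1 = 4 carry 1
  A+E+1 = 9 carry 1
  final carry 1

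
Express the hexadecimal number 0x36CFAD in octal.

0o15547655

Expand each hex digit to 4 bits: 3=0011 6=0110 C=1100 F=1111 A=1010 D=1101.
Group the bits in threes: 001 101 101 100 111 110 101 101 → 15547655.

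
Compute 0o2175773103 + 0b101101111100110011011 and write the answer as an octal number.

0o2203567736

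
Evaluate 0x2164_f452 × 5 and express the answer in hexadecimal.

Multiply each base-16 digit by 5, carrying:
  2×5 = 10 → write a
  5×5 = 25 → write 9 carry 1
  4×5+1 = 21 → write 5 carry 1
  f×5+1 = 76 → write c carry 4
  4×5+4 = 24 → write 8 carry 1
  6×5+1 = 31 → write f carry 1
  1×5+1 = 6 → write 6
  2×5 = 10 → write a

0xa6f8c59a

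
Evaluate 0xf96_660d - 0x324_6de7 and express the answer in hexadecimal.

0xc71f826

Subtract column by column in base 16:
  d-7 → 6
  0-e → 2 (borrow)
  6-d-1 → 8 (borrow)
  6-6-1 → f (borrow)
  6-4-1 → 1
  9-2 → 7
  f-3 → c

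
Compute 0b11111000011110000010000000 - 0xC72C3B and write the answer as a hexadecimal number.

0b11111000011110000010000000 = 0x3E1E080 in hexadecimal.
Subtract column by column in base 16:
  0-B → 5 (borrow)
  8-3-1 → 4
  0-C → 4 (borrow)
  E-2-1 → B
  1-7 → A (borrow)
  E-C-1 → 1
  3-0 → 3

0x31AB445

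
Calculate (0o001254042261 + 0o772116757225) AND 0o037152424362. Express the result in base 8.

Add column by column in base 8, right to left:
  1+5 = 6
  6+2 = 0 carry 1
  2+2+1 = 5
  2+7 = 1 carry 1
  4+5+1 = 2 carry 1
  0+7+1 = 0 carry 1
  4+6+1 = 3 carry 1
  5+1+1 = 7
  2+1 = 3
  1+2 = 3
  0+7 = 7
  0+7 = 7
Sum = 0o773373021506; now AND with 0o037152424362:
  7&0=0, 7&3=3, 3&7=3, 3&1=1, 7&5=5, 3&2=2, 0&4=0, 2&2=2, 1&4=0, 5&3=1, 0&6=0, 6&2=2

0o33152020102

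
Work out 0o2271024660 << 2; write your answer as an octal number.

0o11344123300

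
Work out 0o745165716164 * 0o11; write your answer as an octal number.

0o10417045100024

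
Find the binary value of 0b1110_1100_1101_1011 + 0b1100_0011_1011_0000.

Add column by column in base 2, right to left:
  1+0 = 1
  1+0 = 1
  0+0 = 0
  1+0 = 1
  1+1 = 0 carry 1
  0+1+1 = 0 carry 1
  1+0+1 = 0 carry 1
  1+1+1 = 1 carry 1
  0+1+1 = 0 carry 1
  0+1+1 = 0 carry 1
  1+0+1 = 0 carry 1
  1+0+1 = 0 carry 1
  0+0+1 = 1
  1+0 = 1
  1+1 = 0 carry 1
  1+1+1 = 1 carry 1
  final carry 1

0b11011000010001011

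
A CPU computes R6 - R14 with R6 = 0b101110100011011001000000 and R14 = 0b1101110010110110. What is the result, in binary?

Subtract column by column in base 2:
  0-0 → 0
  0-1 → 1 (borrow)
  0-1-1 → 0 (borrow)
  0-0-1 → 1 (borrow)
  0-1-1 → 0 (borrow)
  0-1-1 → 0 (borrow)
  1-0-1 → 0
  0-1 → 1 (borrow)
  0-0-1 → 1 (borrow)
  1-0-1 → 0
  1-1 → 0
  0-1 → 1 (borrow)
  1-1-1 → 1 (borrow)
  1-0-1 → 0
  0-1 → 1 (borrow)
  0-1-1 → 0 (borrow)
  0-0-1 → 1 (borrow)
  1-0-1 → 0
  0-0 → 0
  1-0 → 1
  1-0 → 1
  1-0 → 1
  0-0 → 0
  1-0 → 1

0b101110010101100110001010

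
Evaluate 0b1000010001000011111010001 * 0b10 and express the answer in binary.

Multiply each base-2 digit by 2, carrying:
  1×2 = 2 → write 0 carry 1
  0×2+1 = 1 → write 1
  0×2 = 0 → write 0
  0×2 = 0 → write 0
  1×2 = 2 → write 0 carry 1
  0×2+1 = 1 → write 1
  1×2 = 2 → write 0 carry 1
  1×2+1 = 3 → write 1 carry 1
  1×2+1 = 3 → write 1 carry 1
  1×2+1 = 3 → write 1 carry 1
  1×2+1 = 3 → write 1 carry 1
  0×2+1 = 1 → write 1
  0×2 = 0 → write 0
  0×2 = 0 → write 0
  0×2 = 0 → write 0
  1×2 = 2 → write 0 carry 1
  0×2+1 = 1 → write 1
  0×2 = 0 → write 0
  0×2 = 0 → write 0
  1×2 = 2 → write 0 carry 1
  0×2+1 = 1 → write 1
  0×2 = 0 → write 0
  0×2 = 0 → write 0
  0×2 = 0 → write 0
  1×2 = 2 → write 0 carry 1
  remaining carry: 1

0b10000100010000111110100010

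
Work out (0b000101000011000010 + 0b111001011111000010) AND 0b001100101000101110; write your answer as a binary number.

0b1100100000000100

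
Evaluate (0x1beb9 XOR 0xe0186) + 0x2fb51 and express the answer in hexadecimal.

First 0x1beb9 XOR 0xe0186 = 0xfbf3f.
Add column by column in base 16, right to left:
  f+1 = 0 carry 1
  3+5+1 = 9
  f+b = a carry 1
  b+f+1 = b carry 1
  f+2+1 = 2 carry 1
  final carry 1

0x12ba90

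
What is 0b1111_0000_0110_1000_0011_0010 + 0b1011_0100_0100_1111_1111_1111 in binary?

Add column by column in base 2, right to left:
  0+1 = 1
  1+1 = 0 carry 1
  0+1+1 = 0 carry 1
  0+1+1 = 0 carry 1
  1+1+1 = 1 carry 1
  1+1+1 = 1 carry 1
  0+1+1 = 0 carry 1
  0+1+1 = 0 carry 1
  0+1+1 = 0 carry 1
  0+1+1 = 0 carry 1
  0+1+1 = 0 carry 1
  1+1+1 = 1 carry 1
  0+0+1 = 1
  1+0 = 1
  1+1 = 0 carry 1
  0+0+1 = 1
  0+0 = 0
  0+0 = 0
  0+1 = 1
  0+0 = 0
  1+1 = 0 carry 1
  1+1+1 = 1 carry 1
  1+0+1 = 0 carry 1
  1+1+1 = 1 carry 1
  final carry 1

0b1101001001011100000110001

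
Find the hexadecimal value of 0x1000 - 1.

0xFFF

The trailing 3 digits are 0, so subtracting 1 borrows through: they become F and the next digit up decrements.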